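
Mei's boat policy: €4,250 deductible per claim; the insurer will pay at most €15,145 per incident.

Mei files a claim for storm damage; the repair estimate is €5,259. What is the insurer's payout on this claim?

Subtract the deductible: €5,259 − €4,250 = €1,009.
That's under the €15,145 cap, so the insurer reimburses the full €1,009.

€1,009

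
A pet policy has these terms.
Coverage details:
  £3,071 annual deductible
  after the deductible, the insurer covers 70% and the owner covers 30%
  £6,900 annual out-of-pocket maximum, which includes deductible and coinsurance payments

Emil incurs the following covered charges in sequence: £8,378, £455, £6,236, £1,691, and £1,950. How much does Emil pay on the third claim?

£1,870.80

#1 (£8,378): £3,071 to deductible, leaving £5,307; coinsurance £5,307 × 30% = £1,592.10. Owner pays £4,663.10; OOP now £4,663.10.
#2 (£455): 30% coinsurance on £455 = £136.50. Cost to owner: £136.50. OOP to date £4,799.60.
#3 (£6,236): deductible already satisfied, so owner's share is 30% × £6,236 = £1,870.80. Owner owes £1,870.80 (running OOP £6,670.40).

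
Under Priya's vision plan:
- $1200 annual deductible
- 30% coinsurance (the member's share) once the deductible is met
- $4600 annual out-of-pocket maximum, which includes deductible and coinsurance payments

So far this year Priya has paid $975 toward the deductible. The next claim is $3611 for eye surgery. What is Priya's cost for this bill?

Deductible still to meet: $1200 − $975 = $225.
The remaining $3386 (= $3611 − $225) moves to coinsurance.
30% of $3386 = $1015.80 falls to the member.
Member responsibility before any cap: $225 + $1015.80 = $1240.80.
Total out-of-pocket so far would be $975 + $1240.80 = $2215.80, below the $4600 cap — no reduction.

$1240.80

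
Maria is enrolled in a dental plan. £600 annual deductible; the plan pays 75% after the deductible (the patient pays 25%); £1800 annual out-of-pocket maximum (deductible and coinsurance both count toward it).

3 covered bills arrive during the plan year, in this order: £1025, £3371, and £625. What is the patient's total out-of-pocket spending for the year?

£1705.25

#1 (£1025): £600 to deductible, leaving £425; patient's 25% is £106.25. Patient pays £706.25; OOP now £706.25.
#2 (£3371): 25% coinsurance on £3371 = £842.75. Patient owes £842.75 (running OOP £1549).
#3 (£625): deductible already satisfied, so patient's share is 25% × £625 = £156.25. Patient pays £156.25; OOP now £1705.25.
Summing the patient's payments: £706.25 + £842.75 + £156.25 = £1705.25.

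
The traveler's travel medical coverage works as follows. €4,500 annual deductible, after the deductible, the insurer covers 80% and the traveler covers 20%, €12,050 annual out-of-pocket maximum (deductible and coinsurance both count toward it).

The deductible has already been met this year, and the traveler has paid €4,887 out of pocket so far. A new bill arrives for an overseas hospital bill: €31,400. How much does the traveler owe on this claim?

€6,280

With the deductible met, the entire €31,400 is subject to coinsurance.
20% of €31,400 = €6,280 falls to the traveler.
Total out-of-pocket so far would be €4,887 + €6,280 = €11,167, below the €12,050 cap — no reduction.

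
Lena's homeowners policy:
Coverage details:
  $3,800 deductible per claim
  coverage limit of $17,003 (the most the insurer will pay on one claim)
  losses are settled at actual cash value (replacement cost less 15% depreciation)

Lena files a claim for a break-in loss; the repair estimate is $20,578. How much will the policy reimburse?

$13,691.30

At 15% depreciation, ACV = $20,578 − $3,086.70 = $17,491.30.
Subtract the deductible: $17,491.30 − $3,800 = $13,691.30.
$13,691.30 ≤ $17,003, so the limit doesn't bind; insurer pays $13,691.30.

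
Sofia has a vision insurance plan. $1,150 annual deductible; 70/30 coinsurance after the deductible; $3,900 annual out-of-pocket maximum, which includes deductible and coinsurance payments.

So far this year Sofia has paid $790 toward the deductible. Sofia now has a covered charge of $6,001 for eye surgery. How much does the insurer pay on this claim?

$790 of the $1,150 deductible is already met, leaving $360.
The remaining $5,641 (= $6,001 − $360) moves to coinsurance.
Coinsurance: $5,641 × 30% = $1,692.30.
That puts the member's cost at $360 + $1,692.30 = $2,052.30 before any cap.
Total out-of-pocket so far would be $790 + $2,052.30 = $2,842.30, below the $3,900 cap — no reduction.
The plan picks up $6,001 − $2,052.30 = $3,948.70.

$3,948.70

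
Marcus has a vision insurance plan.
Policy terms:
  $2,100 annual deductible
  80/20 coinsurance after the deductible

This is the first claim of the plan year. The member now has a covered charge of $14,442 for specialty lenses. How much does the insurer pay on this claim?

Nothing has been paid toward the $2,100 deductible, so the first $2,100 of this charge is applied there.
That leaves $14,442 − $2,100 = $12,342 for coinsurance.
Member's 20% share of $12,342 is $2,468.40.
Member responsibility: $2,100 + $2,468.40 = $4,568.40.
The plan picks up $14,442 − $4,568.40 = $9,873.60.

$9,873.60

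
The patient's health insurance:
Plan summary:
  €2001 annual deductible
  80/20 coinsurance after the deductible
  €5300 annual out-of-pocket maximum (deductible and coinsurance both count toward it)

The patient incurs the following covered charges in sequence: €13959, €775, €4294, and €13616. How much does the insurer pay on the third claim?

€3541.60

Bill 1, €13959: €2001 to deductible, leaving €11958; patient's 20% is €2391.60. Cost to patient: €4392.60. OOP to date €4392.60. Plan pays €13959 − €4392.60 = €9566.40.
Bill 2, €775: deductible already satisfied, so patient's share is 20% × €775 = €155. Patient pays €155; OOP now €4547.60. Plan pays €775 − €155 = €620.
Bill 3, €4294: deductible already satisfied, so patient's share is 20% × €4294 = €858.80. Adding that to €4547.60 gives €5406.40, past the €5300 cap; patient pays only €5300 − €4547.60 = €752.40. Insurer: €4294 − €752.40 = €3541.60.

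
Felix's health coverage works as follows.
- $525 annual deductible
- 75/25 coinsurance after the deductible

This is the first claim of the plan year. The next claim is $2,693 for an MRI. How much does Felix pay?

Deductible not yet touched, so the first $525 of the bill goes to the deductible.
After the $525 deductible portion, $2,693 − $525 = $2,168 is subject to coinsurance.
Coinsurance: $2,168 × 25% = $542.
Patient responsibility: $525 + $542 = $1,067.

$1,067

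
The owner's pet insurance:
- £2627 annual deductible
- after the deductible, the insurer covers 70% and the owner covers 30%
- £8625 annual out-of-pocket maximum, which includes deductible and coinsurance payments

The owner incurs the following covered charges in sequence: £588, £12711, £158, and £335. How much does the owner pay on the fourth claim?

Claim 1 — £588: fully absorbed by the deductible. Cost to owner: £588. OOP to date £588.
Claim 2 — £12711: £2039 finishes the deductible; £10672 goes to coinsurance; owner's 30% is £3201.60. Cost to owner: £5240.60. OOP to date £5828.60.
Claim 3 — £158: 30% coinsurance on £158 = £47.40. Owner pays £47.40; OOP now £5876.
Claim 4 — £335: deductible already satisfied, so owner's share is 30% × £335 = £100.50. Owner owes £100.50 (running OOP £5976.50).

£100.50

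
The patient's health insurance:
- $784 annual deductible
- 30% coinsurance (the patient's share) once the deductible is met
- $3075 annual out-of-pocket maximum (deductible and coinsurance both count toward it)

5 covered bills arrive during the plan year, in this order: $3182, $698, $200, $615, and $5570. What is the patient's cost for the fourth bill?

$184.50

Claim 1 ($3182): deductible takes $784, $2398 remains; coinsurance $2398 × 30% = $719.40. Patient owes $1503.40 (running OOP $1503.40).
Claim 2 ($698): 30% coinsurance on $698 = $209.40. Patient owes $209.40 (running OOP $1712.80).
Claim 3 ($200): deductible met; 30% of $200 = $60. Cost to patient: $60. OOP to date $1772.80.
Claim 4 ($615): deductible already satisfied, so patient's share is 30% × $615 = $184.50. Patient pays $184.50; OOP now $1957.30.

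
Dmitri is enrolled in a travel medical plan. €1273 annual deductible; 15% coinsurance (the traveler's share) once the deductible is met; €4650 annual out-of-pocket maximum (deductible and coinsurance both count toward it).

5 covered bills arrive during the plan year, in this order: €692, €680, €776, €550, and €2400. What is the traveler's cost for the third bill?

#1 (€692): all of it applies to the deductible. Traveler owes €692 (running OOP €692).
#2 (€680): deductible takes €581, €99 remains; coinsurance €99 × 15% = €14.85. Traveler pays €595.85; OOP now €1287.85.
#3 (€776): deductible already satisfied, so traveler's share is 15% × €776 = €116.40. Traveler owes €116.40 (running OOP €1404.25).

€116.40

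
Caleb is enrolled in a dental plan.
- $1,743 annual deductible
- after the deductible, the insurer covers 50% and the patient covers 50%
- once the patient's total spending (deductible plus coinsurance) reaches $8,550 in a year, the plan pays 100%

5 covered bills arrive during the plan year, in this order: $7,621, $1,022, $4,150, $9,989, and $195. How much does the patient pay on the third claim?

#1 ($7,621): deductible takes $1,743, $5,878 remains; 50% of $5,878 = $2,939. Patient pays $4,682; OOP now $4,682.
#2 ($1,022): deductible met; 50% of $1,022 = $511. Cost to patient: $511. OOP to date $5,193.
#3 ($4,150): 50% coinsurance on $4,150 = $2,075. Patient owes $2,075 (running OOP $7,268).

$2,075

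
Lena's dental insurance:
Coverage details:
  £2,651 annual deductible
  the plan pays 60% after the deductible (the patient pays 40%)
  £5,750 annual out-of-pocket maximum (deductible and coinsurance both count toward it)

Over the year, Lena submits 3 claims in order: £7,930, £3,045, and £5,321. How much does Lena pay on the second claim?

Claim 1 (£7,930): deductible takes £2,651, £5,279 remains; 40% of £5,279 = £2,111.60. Cost to patient: £4,762.60. OOP to date £4,762.60.
Claim 2 (£3,045): deductible met; 40% of £3,045 = £1,218. Adding that to £4,762.60 gives £5,980.60, past the £5,750 cap; patient pays only £5,750 − £4,762.60 = £987.40.

£987.40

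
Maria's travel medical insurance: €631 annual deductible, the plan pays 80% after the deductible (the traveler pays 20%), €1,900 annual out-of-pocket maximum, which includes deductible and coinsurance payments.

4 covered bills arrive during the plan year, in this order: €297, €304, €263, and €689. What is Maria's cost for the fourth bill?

Claim 1 (€297): entire amount goes to the deductible. Cost to traveler: €297. OOP to date €297.
Claim 2 (€304): fully absorbed by the deductible. Cost to traveler: €304. OOP to date €601.
Claim 3 (€263): €30 to deductible, leaving €233; traveler's 20% is €46.60. Traveler pays €76.60; OOP now €677.60.
Claim 4 (€689): deductible already satisfied, so traveler's share is 20% × €689 = €137.80. Traveler owes €137.80 (running OOP €815.40).

€137.80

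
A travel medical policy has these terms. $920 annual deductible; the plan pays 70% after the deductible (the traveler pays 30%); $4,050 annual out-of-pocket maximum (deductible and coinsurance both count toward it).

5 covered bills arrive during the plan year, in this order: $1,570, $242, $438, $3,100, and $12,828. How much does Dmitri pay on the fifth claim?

$1,801

Claim 1 — $1,570: $920 finishes the deductible; $650 goes to coinsurance; coinsurance $650 × 30% = $195. Traveler owes $1,115 (running OOP $1,115).
Claim 2 — $242: 30% coinsurance on $242 = $72.60. Traveler pays $72.60; OOP now $1,187.60.
Claim 3 — $438: 30% coinsurance on $438 = $131.40. Cost to traveler: $131.40. OOP to date $1,319.
Claim 4 — $3,100: 30% coinsurance on $3,100 = $930. Cost to traveler: $930. OOP to date $2,249.
Claim 5 — $12,828: deductible met; 30% of $12,828 = $3,848.40. Adding that to $2,249 gives $6,097.40, past the $4,050 cap; traveler pays only $4,050 − $2,249 = $1,801.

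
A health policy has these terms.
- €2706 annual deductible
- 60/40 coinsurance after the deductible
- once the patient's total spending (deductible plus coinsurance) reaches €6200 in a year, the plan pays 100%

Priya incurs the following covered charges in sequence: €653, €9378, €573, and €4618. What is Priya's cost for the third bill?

€229.20

Claim 1 (€653): all of it applies to the deductible. Patient owes €653 (running OOP €653).
Claim 2 (€9378): €2053 to deductible, leaving €7325; coinsurance €7325 × 40% = €2930. Patient pays €4983; OOP now €5636.
Claim 3 (€573): deductible met; 40% of €573 = €229.20. Patient owes €229.20 (running OOP €5865.20).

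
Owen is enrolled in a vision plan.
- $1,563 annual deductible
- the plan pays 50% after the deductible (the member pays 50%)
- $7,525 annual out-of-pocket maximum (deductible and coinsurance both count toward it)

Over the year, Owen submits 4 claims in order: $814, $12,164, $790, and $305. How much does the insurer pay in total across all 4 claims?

#1 ($814): fully absorbed by the deductible. Member pays $814; OOP now $814. Plan pays $814 − $814 = $0.
#2 ($12,164): deductible takes $749, $11,415 remains; coinsurance $11,415 × 50% = $5,707.50. Member owes $6,456.50 (running OOP $7,270.50). Insurer: $12,164 − $6,456.50 = $5,707.50.
#3 ($790): deductible met; 50% of $790 = $395. OOP would hit $7,665.50 > $7,525, so the cap limits the member to $7,525 − $7,270.50 = $254.50. Plan pays $790 − $254.50 = $535.50.
#4 ($305): deductible already satisfied, so member's share is 50% × $305 = $152.50. Adding that to $7,525 gives $7,677.50, past the $7,525 cap; member pays only $7,525 − $7,525 = $0. Insurer: $305 − $0 = $305.
Insurer total: $0 + $5,707.50 + $535.50 + $305 = $6,548.

$6,548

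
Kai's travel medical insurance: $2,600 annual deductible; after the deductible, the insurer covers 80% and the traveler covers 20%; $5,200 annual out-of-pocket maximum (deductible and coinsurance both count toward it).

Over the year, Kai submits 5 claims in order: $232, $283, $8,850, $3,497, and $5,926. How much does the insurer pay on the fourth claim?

Claim 1 — $232: fully absorbed by the deductible. Traveler pays $232; OOP now $232. Plan pays $232 − $232 = $0.
Claim 2 — $283: all of it applies to the deductible. Traveler owes $283 (running OOP $515). Plan pays $283 − $283 = $0.
Claim 3 — $8,850: $2,085 finishes the deductible; $6,765 goes to coinsurance; coinsurance $6,765 × 20% = $1,353. Cost to traveler: $3,438. OOP to date $3,953. Plan pays $8,850 − $3,438 = $5,412.
Claim 4 — $3,497: 20% coinsurance on $3,497 = $699.40. Traveler pays $699.40; OOP now $4,652.40. Plan pays $3,497 − $699.40 = $2,797.60.

$2,797.60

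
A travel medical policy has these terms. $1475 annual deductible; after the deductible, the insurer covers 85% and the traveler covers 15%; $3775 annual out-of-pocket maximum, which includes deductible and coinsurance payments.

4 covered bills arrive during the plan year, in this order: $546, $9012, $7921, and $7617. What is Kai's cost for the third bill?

$1087.55

#1 ($546): all of it applies to the deductible. Traveler pays $546; OOP now $546.
#2 ($9012): $929 finishes the deductible; $8083 goes to coinsurance; traveler's 15% is $1212.45. Cost to traveler: $2141.45. OOP to date $2687.45.
#3 ($7921): 15% coinsurance on $7921 = $1188.15. Adding that to $2687.45 gives $3875.60, past the $3775 cap; traveler pays only $3775 − $2687.45 = $1087.55.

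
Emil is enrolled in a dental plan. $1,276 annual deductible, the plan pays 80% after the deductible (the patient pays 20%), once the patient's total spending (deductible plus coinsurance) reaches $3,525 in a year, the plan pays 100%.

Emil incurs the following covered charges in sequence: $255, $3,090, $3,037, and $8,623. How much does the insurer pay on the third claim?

$2,429.60

#1 ($255): entire amount goes to the deductible. Patient owes $255 (running OOP $255). Plan pays $255 − $255 = $0.
#2 ($3,090): $1,021 finishes the deductible; $2,069 goes to coinsurance; patient's 20% is $413.80. Patient owes $1,434.80 (running OOP $1,689.80). Insurer: $3,090 − $1,434.80 = $1,655.20.
#3 ($3,037): 20% coinsurance on $3,037 = $607.40. Patient pays $607.40; OOP now $2,297.20. Insurer: $3,037 − $607.40 = $2,429.60.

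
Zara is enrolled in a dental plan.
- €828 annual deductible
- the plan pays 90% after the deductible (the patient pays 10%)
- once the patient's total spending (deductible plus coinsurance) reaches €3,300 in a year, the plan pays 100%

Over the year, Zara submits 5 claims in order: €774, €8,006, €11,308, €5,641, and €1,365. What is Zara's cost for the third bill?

#1 (€774): entire amount goes to the deductible. Cost to patient: €774. OOP to date €774.
#2 (€8,006): deductible takes €54, €7,952 remains; patient's 10% is €795.20. Cost to patient: €849.20. OOP to date €1,623.20.
#3 (€11,308): deductible already satisfied, so patient's share is 10% × €11,308 = €1,130.80. Patient pays €1,130.80; OOP now €2,754.

€1,130.80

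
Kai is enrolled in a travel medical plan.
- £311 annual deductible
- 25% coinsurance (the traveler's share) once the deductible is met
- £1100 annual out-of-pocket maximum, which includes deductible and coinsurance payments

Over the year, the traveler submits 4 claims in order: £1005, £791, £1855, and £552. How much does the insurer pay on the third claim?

£1437.25

Claim 1 (£1005): £311 to deductible, leaving £694; traveler's 25% is £173.50. Cost to traveler: £484.50. OOP to date £484.50. Plan pays £1005 − £484.50 = £520.50.
Claim 2 (£791): deductible already satisfied, so traveler's share is 25% × £791 = £197.75. Traveler owes £197.75 (running OOP £682.25). Plan pays £791 − £197.75 = £593.25.
Claim 3 (£1855): deductible already satisfied, so traveler's share is 25% × £1855 = £463.75. That would push OOP to £1146, over the £1100 cap, so traveler pays £1100 − £682.25 = £417.75. Insurer: £1855 − £417.75 = £1437.25.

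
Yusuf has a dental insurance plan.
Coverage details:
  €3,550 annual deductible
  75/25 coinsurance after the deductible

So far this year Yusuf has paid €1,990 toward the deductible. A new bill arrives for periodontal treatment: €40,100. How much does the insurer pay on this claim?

€28,905

Remaining deductible: €3,550 − €1,990 = €1,560.
That leaves €40,100 − €1,560 = €38,540 for coinsurance.
Coinsurance: €38,540 × 25% = €9,635.
So the patient owes €1,560 + €9,635 = €11,195.
The plan picks up €40,100 − €11,195 = €28,905.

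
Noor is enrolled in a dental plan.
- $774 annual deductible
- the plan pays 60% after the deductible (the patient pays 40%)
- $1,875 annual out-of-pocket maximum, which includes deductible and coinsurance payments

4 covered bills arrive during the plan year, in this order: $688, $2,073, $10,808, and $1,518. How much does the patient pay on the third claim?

Claim 1 — $688: entire amount goes to the deductible. Cost to patient: $688. OOP to date $688.
Claim 2 — $2,073: deductible takes $86, $1,987 remains; coinsurance $1,987 × 40% = $794.80. Patient owes $880.80 (running OOP $1,568.80).
Claim 3 — $10,808: deductible already satisfied, so patient's share is 40% × $10,808 = $4,323.20. That would push OOP to $5,892, over the $1,875 cap, so patient pays $1,875 − $1,568.80 = $306.20.

$306.20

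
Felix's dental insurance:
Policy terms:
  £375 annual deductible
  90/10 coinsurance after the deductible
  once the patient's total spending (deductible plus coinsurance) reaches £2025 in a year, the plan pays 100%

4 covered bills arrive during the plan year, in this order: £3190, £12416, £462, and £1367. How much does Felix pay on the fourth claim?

£80.70

Claim 1 (£3190): deductible takes £375, £2815 remains; coinsurance £2815 × 10% = £281.50. Cost to patient: £656.50. OOP to date £656.50.
Claim 2 (£12416): 10% coinsurance on £12416 = £1241.60. Cost to patient: £1241.60. OOP to date £1898.10.
Claim 3 (£462): deductible met; 10% of £462 = £46.20. Patient pays £46.20; OOP now £1944.30.
Claim 4 (£1367): deductible already satisfied, so patient's share is 10% × £1367 = £136.70. OOP would hit £2081 > £2025, so the cap limits the patient to £2025 − £1944.30 = £80.70.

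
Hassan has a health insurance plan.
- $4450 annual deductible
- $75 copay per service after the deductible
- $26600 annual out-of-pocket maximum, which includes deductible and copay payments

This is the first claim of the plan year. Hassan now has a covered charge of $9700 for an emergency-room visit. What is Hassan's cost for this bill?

The full $4450 deductible is still open; $4450 of this bill applies to it.
After the $4450 deductible portion, $9700 − $4450 = $5250 is subject to the copay.
Copay on this service: $75.
That puts the patient's cost at $4450 + $75 = $4525 before any cap.
Year-to-date out-of-pocket becomes $0 + $4525 = $4525, still under the $26600 maximum, so no cap applies.

$4525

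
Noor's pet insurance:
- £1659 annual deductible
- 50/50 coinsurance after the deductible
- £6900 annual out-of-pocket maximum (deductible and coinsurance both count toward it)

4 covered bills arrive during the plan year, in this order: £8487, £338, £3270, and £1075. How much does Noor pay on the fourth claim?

Claim 1 — £8487: deductible takes £1659, £6828 remains; coinsurance £6828 × 50% = £3414. Owner pays £5073; OOP now £5073.
Claim 2 — £338: deductible met; 50% of £338 = £169. Owner owes £169 (running OOP £5242).
Claim 3 — £3270: deductible met; 50% of £3270 = £1635. Owner pays £1635; OOP now £6877.
Claim 4 — £1075: deductible met; 50% of £1075 = £537.50. Adding that to £6877 gives £7414.50, past the £6900 cap; owner pays only £6900 − £6877 = £23.

£23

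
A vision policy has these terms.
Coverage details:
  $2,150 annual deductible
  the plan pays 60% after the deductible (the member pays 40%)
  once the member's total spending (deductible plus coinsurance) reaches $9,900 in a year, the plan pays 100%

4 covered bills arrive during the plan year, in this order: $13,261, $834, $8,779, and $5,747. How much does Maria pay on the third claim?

Claim 1 ($13,261): deductible takes $2,150, $11,111 remains; 40% of $11,111 = $4,444.40. Cost to member: $6,594.40. OOP to date $6,594.40.
Claim 2 ($834): deductible met; 40% of $834 = $333.60. Member owes $333.60 (running OOP $6,928).
Claim 3 ($8,779): deductible met; 40% of $8,779 = $3,511.60. OOP would hit $10,439.60 > $9,900, so the cap limits the member to $9,900 − $6,928 = $2,972.

$2,972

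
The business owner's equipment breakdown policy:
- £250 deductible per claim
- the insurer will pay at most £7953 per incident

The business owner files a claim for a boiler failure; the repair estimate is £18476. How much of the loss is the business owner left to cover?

£10523

Subtract the deductible: £18476 − £250 = £18226.
£18226 exceeds the £7953 limit, so the insurer pays the limit: £7953.
Out of pocket: £18476 − £7953 = £10523.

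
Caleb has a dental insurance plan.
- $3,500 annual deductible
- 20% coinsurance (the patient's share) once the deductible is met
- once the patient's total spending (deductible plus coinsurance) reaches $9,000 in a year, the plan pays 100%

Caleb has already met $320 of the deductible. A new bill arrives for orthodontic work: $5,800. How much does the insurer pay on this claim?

Remaining deductible: $3,500 − $320 = $3,180.
That leaves $5,800 − $3,180 = $2,620 for coinsurance.
Coinsurance: $2,620 × 20% = $524.
Patient responsibility before any cap: $3,180 + $524 = $3,704.
Cumulative spending $320 + $3,704 = $4,024 stays under the $9,000 maximum.
The insurer covers the remainder: $5,800 − $3,704 = $2,096.

$2,096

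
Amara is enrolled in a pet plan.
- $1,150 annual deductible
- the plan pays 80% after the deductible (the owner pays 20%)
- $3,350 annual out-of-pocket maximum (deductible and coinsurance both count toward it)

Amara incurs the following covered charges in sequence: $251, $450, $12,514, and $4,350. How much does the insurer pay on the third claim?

Claim 1 — $251: all of it applies to the deductible. Owner pays $251; OOP now $251. Plan pays $251 − $251 = $0.
Claim 2 — $450: all of it applies to the deductible. Owner owes $450 (running OOP $701). Insurer: $450 − $450 = $0.
Claim 3 — $12,514: $449 to deductible, leaving $12,065; 20% of $12,065 = $2,413. Claim cost before the cap: $449 + $2,413 = $2,862. That would push OOP to $3,563, over the $3,350 cap, so owner pays $3,350 − $701 = $2,649. Insurer: $12,514 − $2,649 = $9,865.

$9,865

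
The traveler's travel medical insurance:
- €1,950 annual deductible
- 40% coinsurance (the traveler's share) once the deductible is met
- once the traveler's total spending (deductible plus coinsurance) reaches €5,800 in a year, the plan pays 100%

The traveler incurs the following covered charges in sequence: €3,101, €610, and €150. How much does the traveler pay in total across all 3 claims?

€2,714.40

#1 (€3,101): €1,950 finishes the deductible; €1,151 goes to coinsurance; 40% of €1,151 = €460.40. Cost to traveler: €2,410.40. OOP to date €2,410.40.
#2 (€610): deductible already satisfied, so traveler's share is 40% × €610 = €244. Traveler pays €244; OOP now €2,654.40.
#3 (€150): deductible met; 40% of €150 = €60. Traveler owes €60 (running OOP €2,714.40).
Summing the traveler's payments: €2,410.40 + €244 + €60 = €2,714.40.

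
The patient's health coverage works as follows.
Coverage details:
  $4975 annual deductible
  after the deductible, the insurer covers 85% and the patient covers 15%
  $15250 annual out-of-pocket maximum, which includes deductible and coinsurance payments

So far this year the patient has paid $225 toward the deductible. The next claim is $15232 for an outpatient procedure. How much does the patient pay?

$225 of the $4975 deductible is already met, leaving $4750.
The remaining $10482 (= $15232 − $4750) moves to coinsurance.
Patient's 15% share of $10482 is $1572.30.
So the patient owes $4750 + $1572.30 = $6322.30 before any cap.
Cumulative spending $225 + $6322.30 = $6547.30 stays under the $15250 maximum.

$6322.30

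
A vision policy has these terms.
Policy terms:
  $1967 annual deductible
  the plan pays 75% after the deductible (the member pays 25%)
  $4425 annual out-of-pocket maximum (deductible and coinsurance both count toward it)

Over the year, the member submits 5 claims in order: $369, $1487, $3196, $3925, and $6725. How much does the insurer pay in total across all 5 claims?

$11277

#1 ($369): all of it applies to the deductible. Member pays $369; OOP now $369. Plan pays $369 − $369 = $0.
#2 ($1487): fully absorbed by the deductible. Cost to member: $1487. OOP to date $1856. Insurer: $1487 − $1487 = $0.
#3 ($3196): $111 finishes the deductible; $3085 goes to coinsurance; member's 25% is $771.25. Cost to member: $882.25. OOP to date $2738.25. Plan pays $3196 − $882.25 = $2313.75.
#4 ($3925): 25% coinsurance on $3925 = $981.25. Member pays $981.25; OOP now $3719.50. Insurer: $3925 − $981.25 = $2943.75.
#5 ($6725): deductible met; 25% of $6725 = $1681.25. That would push OOP to $5400.75, over the $4425 cap, so member pays $4425 − $3719.50 = $705.50. Insurer: $6725 − $705.50 = $6019.50.
Insurer total: $0 + $0 + $2313.75 + $2943.75 + $6019.50 = $11277.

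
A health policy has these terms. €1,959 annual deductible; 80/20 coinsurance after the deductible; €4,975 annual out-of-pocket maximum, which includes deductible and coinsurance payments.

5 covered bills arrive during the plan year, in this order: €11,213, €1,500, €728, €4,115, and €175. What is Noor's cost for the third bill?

Claim 1 (€11,213): €1,959 finishes the deductible; €9,254 goes to coinsurance; patient's 20% is €1,850.80. Patient pays €3,809.80; OOP now €3,809.80.
Claim 2 (€1,500): 20% coinsurance on €1,500 = €300. Cost to patient: €300. OOP to date €4,109.80.
Claim 3 (€728): 20% coinsurance on €728 = €145.60. Patient pays €145.60; OOP now €4,255.40.

€145.60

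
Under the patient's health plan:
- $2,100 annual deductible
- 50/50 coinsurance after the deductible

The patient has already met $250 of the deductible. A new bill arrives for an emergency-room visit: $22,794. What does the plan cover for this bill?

$10,472

Remaining deductible: $2,100 − $250 = $1,850.
That leaves $22,794 − $1,850 = $20,944 for coinsurance.
Patient's 50% share of $20,944 is $10,472.
That puts the patient's cost at $1,850 + $10,472 = $12,322.
Insurer pays the balance: $22,794 − $12,322 = $10,472.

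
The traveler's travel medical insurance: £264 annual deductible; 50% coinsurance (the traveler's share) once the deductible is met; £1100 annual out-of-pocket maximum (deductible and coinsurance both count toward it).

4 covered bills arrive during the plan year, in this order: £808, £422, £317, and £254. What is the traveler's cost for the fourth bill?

£127

Bill 1, £808: deductible takes £264, £544 remains; 50% of £544 = £272. Traveler pays £536; OOP now £536.
Bill 2, £422: deductible met; 50% of £422 = £211. Traveler owes £211 (running OOP £747).
Bill 3, £317: deductible already satisfied, so traveler's share is 50% × £317 = £158.50. Traveler owes £158.50 (running OOP £905.50).
Bill 4, £254: 50% coinsurance on £254 = £127. Traveler owes £127 (running OOP £1032.50).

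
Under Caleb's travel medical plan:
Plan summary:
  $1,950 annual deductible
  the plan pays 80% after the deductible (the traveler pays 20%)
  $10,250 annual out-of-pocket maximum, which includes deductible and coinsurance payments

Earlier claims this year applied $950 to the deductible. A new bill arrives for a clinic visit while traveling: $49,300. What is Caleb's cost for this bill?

$9,300

$950 of the $1,950 deductible is already met, leaving $1,000.
The remaining $48,300 (= $49,300 − $1,000) moves to coinsurance.
Traveler's 20% share of $48,300 is $9,660.
Traveler responsibility before any cap: $1,000 + $9,660 = $10,660.
Adding $10,660 to the $950 already spent would give $11,610, which exceeds the $10,250 cap; the traveler pays just $10,250 − $950 = $9,300.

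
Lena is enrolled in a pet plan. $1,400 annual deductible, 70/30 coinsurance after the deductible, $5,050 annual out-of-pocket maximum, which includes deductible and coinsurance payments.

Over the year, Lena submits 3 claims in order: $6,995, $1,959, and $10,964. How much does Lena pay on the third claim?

Claim 1 ($6,995): $1,400 to deductible, leaving $5,595; coinsurance $5,595 × 30% = $1,678.50. Owner pays $3,078.50; OOP now $3,078.50.
Claim 2 ($1,959): deductible already satisfied, so owner's share is 30% × $1,959 = $587.70. Cost to owner: $587.70. OOP to date $3,666.20.
Claim 3 ($10,964): deductible met; 30% of $10,964 = $3,289.20. OOP would hit $6,955.40 > $5,050, so the cap limits the owner to $5,050 − $3,666.20 = $1,383.80.

$1,383.80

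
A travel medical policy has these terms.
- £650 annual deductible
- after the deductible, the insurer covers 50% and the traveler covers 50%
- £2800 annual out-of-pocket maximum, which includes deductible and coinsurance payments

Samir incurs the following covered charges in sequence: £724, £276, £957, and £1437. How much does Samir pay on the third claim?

Claim 1 (£724): deductible takes £650, £74 remains; 50% of £74 = £37. Traveler pays £687; OOP now £687.
Claim 2 (£276): deductible already satisfied, so traveler's share is 50% × £276 = £138. Cost to traveler: £138. OOP to date £825.
Claim 3 (£957): 50% coinsurance on £957 = £478.50. Traveler owes £478.50 (running OOP £1303.50).

£478.50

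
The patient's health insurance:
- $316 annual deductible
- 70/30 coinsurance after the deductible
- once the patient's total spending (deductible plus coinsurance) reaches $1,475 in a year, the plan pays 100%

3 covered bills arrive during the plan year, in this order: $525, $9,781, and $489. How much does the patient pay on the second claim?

Bill 1, $525: $316 finishes the deductible; $209 goes to coinsurance; coinsurance $209 × 30% = $62.70. Patient pays $378.70; OOP now $378.70.
Bill 2, $9,781: deductible met; 30% of $9,781 = $2,934.30. That would push OOP to $3,313, over the $1,475 cap, so patient pays $1,475 − $378.70 = $1,096.30.

$1,096.30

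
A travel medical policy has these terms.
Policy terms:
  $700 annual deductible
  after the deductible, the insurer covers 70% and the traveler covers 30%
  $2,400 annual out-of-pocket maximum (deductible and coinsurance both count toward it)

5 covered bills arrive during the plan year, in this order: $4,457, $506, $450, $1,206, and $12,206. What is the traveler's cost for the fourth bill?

#1 ($4,457): $700 finishes the deductible; $3,757 goes to coinsurance; traveler's 30% is $1,127.10. Traveler owes $1,827.10 (running OOP $1,827.10).
#2 ($506): deductible already satisfied, so traveler's share is 30% × $506 = $151.80. Traveler pays $151.80; OOP now $1,978.90.
#3 ($450): deductible already satisfied, so traveler's share is 30% × $450 = $135. Traveler pays $135; OOP now $2,113.90.
#4 ($1,206): deductible already satisfied, so traveler's share is 30% × $1,206 = $361.80. Adding that to $2,113.90 gives $2,475.70, past the $2,400 cap; traveler pays only $2,400 − $2,113.90 = $286.10.

$286.10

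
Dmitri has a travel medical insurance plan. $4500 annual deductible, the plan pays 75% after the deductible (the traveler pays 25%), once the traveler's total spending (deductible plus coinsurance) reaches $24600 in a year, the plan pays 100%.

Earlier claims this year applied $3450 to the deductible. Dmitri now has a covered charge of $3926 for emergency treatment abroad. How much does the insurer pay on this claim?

$2157

Remaining deductible: $4500 − $3450 = $1050.
After the $1050 deductible portion, $3926 − $1050 = $2876 is subject to coinsurance.
25% of $2876 = $719 falls to the traveler.
So the traveler owes $1050 + $719 = $1769 before any cap.
Cumulative spending $3450 + $1769 = $5219 stays under the $24600 maximum.
The insurer covers the remainder: $3926 − $1769 = $2157.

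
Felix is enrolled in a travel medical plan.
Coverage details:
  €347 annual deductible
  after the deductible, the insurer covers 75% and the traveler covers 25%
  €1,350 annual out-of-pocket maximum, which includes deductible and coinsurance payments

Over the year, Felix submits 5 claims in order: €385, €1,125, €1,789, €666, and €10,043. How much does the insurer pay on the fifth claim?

Claim 1 (€385): €347 finishes the deductible; €38 goes to coinsurance; coinsurance €38 × 25% = €9.50. Traveler pays €356.50; OOP now €356.50. Insurer: €385 − €356.50 = €28.50.
Claim 2 (€1,125): 25% coinsurance on €1,125 = €281.25. Traveler owes €281.25 (running OOP €637.75). Plan pays €1,125 − €281.25 = €843.75.
Claim 3 (€1,789): 25% coinsurance on €1,789 = €447.25. Traveler owes €447.25 (running OOP €1,085). Plan pays €1,789 − €447.25 = €1,341.75.
Claim 4 (€666): deductible already satisfied, so traveler's share is 25% × €666 = €166.50. Traveler owes €166.50 (running OOP €1,251.50). Plan pays €666 − €166.50 = €499.50.
Claim 5 (€10,043): 25% coinsurance on €10,043 = €2,510.75. Adding that to €1,251.50 gives €3,762.25, past the €1,350 cap; traveler pays only €1,350 − €1,251.50 = €98.50. Insurer: €10,043 − €98.50 = €9,944.50.

€9,944.50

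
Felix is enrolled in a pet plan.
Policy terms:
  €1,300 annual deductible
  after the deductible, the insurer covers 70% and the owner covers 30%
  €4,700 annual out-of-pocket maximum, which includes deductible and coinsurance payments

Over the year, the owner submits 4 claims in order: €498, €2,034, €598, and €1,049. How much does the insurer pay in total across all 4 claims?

#1 (€498): entire amount goes to the deductible. Owner owes €498 (running OOP €498). Insurer: €498 − €498 = €0.
#2 (€2,034): €802 to deductible, leaving €1,232; coinsurance €1,232 × 30% = €369.60. Owner owes €1,171.60 (running OOP €1,669.60). Insurer: €2,034 − €1,171.60 = €862.40.
#3 (€598): deductible met; 30% of €598 = €179.40. Owner owes €179.40 (running OOP €1,849). Insurer: €598 − €179.40 = €418.60.
#4 (€1,049): deductible already satisfied, so owner's share is 30% × €1,049 = €314.70. Owner owes €314.70 (running OOP €2,163.70). Plan pays €1,049 − €314.70 = €734.30.
Insurer total: €0 + €862.40 + €418.60 + €734.30 = €2,015.30.

€2,015.30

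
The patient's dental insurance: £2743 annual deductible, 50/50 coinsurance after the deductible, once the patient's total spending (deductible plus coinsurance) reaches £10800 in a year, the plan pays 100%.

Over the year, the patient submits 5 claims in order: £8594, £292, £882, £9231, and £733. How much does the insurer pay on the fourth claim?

£4686.50

Bill 1, £8594: £2743 finishes the deductible; £5851 goes to coinsurance; 50% of £5851 = £2925.50. Cost to patient: £5668.50. OOP to date £5668.50. Insurer: £8594 − £5668.50 = £2925.50.
Bill 2, £292: 50% coinsurance on £292 = £146. Patient owes £146 (running OOP £5814.50). Insurer: £292 − £146 = £146.
Bill 3, £882: deductible already satisfied, so patient's share is 50% × £882 = £441. Cost to patient: £441. OOP to date £6255.50. Insurer: £882 − £441 = £441.
Bill 4, £9231: deductible met; 50% of £9231 = £4615.50. That would push OOP to £10871, over the £10800 cap, so patient pays £10800 − £6255.50 = £4544.50. Insurer: £9231 − £4544.50 = £4686.50.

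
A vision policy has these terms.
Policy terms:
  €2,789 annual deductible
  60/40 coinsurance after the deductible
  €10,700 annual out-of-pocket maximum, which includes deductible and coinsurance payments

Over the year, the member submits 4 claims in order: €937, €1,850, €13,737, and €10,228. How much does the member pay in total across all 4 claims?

Claim 1 (€937): entire amount goes to the deductible. Cost to member: €937. OOP to date €937.
Claim 2 (€1,850): all of it applies to the deductible. Cost to member: €1,850. OOP to date €2,787.
Claim 3 (€13,737): €2 to deductible, leaving €13,735; member's 40% is €5,494. Member pays €5,496; OOP now €8,283.
Claim 4 (€10,228): deductible already satisfied, so member's share is 40% × €10,228 = €4,091.20. OOP would hit €12,374.20 > €10,700, so the cap limits the member to €10,700 − €8,283 = €2,417.
Summing the member's payments: €937 + €1,850 + €5,496 + €2,417 = €10,700.

€10,700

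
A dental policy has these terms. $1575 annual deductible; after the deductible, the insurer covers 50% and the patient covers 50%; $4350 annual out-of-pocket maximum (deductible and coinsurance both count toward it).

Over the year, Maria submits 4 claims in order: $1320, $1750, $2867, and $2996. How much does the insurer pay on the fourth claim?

Claim 1 ($1320): fully absorbed by the deductible. Cost to patient: $1320. OOP to date $1320. Plan pays $1320 − $1320 = $0.
Claim 2 ($1750): deductible takes $255, $1495 remains; coinsurance $1495 × 50% = $747.50. Cost to patient: $1002.50. OOP to date $2322.50. Insurer: $1750 − $1002.50 = $747.50.
Claim 3 ($2867): 50% coinsurance on $2867 = $1433.50. Cost to patient: $1433.50. OOP to date $3756. Plan pays $2867 − $1433.50 = $1433.50.
Claim 4 ($2996): deductible already satisfied, so patient's share is 50% × $2996 = $1498. OOP would hit $5254 > $4350, so the cap limits the patient to $4350 − $3756 = $594. Plan pays $2996 − $594 = $2402.

$2402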